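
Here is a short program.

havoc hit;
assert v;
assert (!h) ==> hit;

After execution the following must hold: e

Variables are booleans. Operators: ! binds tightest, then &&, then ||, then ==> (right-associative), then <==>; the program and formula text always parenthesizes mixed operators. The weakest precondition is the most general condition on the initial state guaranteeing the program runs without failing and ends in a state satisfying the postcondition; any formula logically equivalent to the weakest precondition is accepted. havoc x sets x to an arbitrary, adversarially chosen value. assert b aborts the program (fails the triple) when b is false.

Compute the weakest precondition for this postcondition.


Working backward. After the program, e must hold.
Before assert (!h) ==> hit: ((!h) ==> hit) && e
Before assert v: v && ((!h) ==> hit) && e
Before havoc hit: v && e && h
Answer: WP = v && e && h


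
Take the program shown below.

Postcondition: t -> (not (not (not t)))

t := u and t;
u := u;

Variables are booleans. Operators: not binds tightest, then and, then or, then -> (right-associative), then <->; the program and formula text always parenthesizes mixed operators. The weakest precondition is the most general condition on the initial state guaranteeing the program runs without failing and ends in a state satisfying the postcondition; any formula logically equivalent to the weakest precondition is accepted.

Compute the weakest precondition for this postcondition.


Working backward. After the program, the postcondition t -> (not (not (not t))) must hold; in canonical form it is t -> (not t).
Before u := u: t -> (not t)
Before t := u and t: (u and t) -> (not (u and t))
Answer: WP = (u and t) -> (not (u and t))


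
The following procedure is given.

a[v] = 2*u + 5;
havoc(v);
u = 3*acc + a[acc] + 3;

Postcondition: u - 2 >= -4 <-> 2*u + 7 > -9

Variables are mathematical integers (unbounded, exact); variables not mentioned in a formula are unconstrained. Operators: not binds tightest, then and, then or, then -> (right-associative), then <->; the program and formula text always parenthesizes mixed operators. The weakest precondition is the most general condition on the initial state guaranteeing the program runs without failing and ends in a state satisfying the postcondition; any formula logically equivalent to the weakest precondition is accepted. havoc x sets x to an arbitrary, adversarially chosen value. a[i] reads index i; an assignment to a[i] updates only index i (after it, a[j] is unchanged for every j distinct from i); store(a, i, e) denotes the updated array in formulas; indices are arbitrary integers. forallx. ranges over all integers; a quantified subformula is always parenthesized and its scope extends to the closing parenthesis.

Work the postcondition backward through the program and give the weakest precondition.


Working backward. After the program, the postcondition u - 2 >= -4 <-> 2*u + 7 > -9 must hold; in canonical form it is u >= -2 <-> 2*u > -16.
Before u := 3*acc + a[acc] + 3: a[acc] + 3*acc >= -5 <-> 2*a[acc] + 6*acc > -22
Before havoc v: a[acc] + 3*acc >= -5 <-> 2*a[acc] + 6*acc > -22
Before a[v] := 2*u + 5: store(a, v, 2*u + 5)[acc] + 3*acc >= -5 <-> 2*store(a, v, 2*u + 5)[acc] + 6*acc > -22
Answer: WP = store(a, v, 2*u + 5)[acc] + 3*acc >= -5 <-> 2*store(a, v, 2*u + 5)[acc] + 6*acc > -22


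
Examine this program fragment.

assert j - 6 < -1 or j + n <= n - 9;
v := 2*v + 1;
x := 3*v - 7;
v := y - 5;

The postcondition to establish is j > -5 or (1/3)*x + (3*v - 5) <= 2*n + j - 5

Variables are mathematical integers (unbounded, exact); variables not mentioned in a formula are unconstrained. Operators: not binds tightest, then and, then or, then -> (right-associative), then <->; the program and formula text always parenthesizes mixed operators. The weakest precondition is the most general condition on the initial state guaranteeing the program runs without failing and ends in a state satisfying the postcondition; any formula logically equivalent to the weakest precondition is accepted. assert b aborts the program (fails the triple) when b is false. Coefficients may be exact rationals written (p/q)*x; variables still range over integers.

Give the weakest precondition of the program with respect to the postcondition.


Working backward. After the program, the postcondition j > -5 or (1/3)*x + (3*v - 5) <= 2*n + j - 5 must hold; in canonical form it is j > -5 or 3*v + (1/3)*x <= j + 2*n.
Before v := y - 5: j > -5 or (1/3)*x + 3*y <= j + 2*n + 15
Before x := 3*v - 7: j > -5 or v + 3*y <= j + 2*n + 52/3
Before v := 2*v + 1: j > -5 or 2*v + 3*y <= j + 2*n + 49/3
Before assert j - 6 < -1 or j + n <= n - 9: (j < 5 or j <= -9) and (j > -5 or 2*v + 3*y <= j + 2*n + 49/3)
Answer: WP = (j < 5 or j <= -9) and (j > -5 or 2*v + 3*y <= j + 2*n + 49/3)


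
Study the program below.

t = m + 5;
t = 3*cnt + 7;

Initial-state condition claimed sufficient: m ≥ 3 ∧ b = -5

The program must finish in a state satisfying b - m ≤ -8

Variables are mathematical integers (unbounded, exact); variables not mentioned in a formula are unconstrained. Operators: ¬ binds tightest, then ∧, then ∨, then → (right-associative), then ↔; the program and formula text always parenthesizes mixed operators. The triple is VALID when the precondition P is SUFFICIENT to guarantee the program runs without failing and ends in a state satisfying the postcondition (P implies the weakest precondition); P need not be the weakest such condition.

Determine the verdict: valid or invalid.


Working backward. After the program, the postcondition b - m ≤ -8 must hold; in canonical form it is b ≤ m - 8.
Before t := 3*cnt + 7: b ≤ m - 8
Before t := m + 5: b ≤ m - 8
The weakest precondition is b ≤ m - 8.
Check whether m ≥ 3 ∧ b = -5 implies it.
Every state satisfying the precondition satisfies the weakest precondition: the implication holds.
Answer: valid


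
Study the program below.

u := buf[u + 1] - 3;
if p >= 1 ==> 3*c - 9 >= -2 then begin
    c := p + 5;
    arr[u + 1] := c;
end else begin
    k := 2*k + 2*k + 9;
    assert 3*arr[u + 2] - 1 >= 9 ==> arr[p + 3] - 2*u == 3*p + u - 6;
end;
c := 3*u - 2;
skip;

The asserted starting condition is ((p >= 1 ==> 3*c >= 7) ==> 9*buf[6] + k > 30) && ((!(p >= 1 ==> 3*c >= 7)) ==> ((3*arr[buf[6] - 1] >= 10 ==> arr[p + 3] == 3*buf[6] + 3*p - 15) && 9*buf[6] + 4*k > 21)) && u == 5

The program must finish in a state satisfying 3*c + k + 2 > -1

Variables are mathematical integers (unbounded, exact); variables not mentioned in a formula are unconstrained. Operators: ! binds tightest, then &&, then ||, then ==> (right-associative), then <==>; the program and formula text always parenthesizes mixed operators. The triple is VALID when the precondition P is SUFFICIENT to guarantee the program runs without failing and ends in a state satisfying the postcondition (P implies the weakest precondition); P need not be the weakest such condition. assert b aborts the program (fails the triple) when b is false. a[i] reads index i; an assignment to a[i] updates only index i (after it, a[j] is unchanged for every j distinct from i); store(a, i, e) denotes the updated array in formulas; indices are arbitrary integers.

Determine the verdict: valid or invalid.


Working backward. After the program, the postcondition 3*c + k + 2 > -1 must hold; in canonical form it is 3*c + k > -3.
Before skip: 3*c + k > -3
Before c := 3*u - 2: k + 9*u > 3
Then branch requires k + 9*u > 3; else branch requires (3*arr[u + 2] >= 10 ==> arr[p + 3] == 3*p + 3*u - 6) && 4*k + 9*u > -6.
Before the if: ((p >= 1 ==> 3*c >= 7) ==> k + 9*u > 3) && ((!(p >= 1 ==> 3*c >= 7)) ==> ((3*arr[u + 2] >= 10 ==> arr[p + 3] == 3*p + 3*u - 6) && 4*k + 9*u > -6))
Before u := buf[u + 1] - 3: ((p >= 1 ==> 3*c >= 7) ==> 9*buf[u + 1] + k > 30) && ((!(p >= 1 ==> 3*c >= 7)) ==> ((3*arr[buf[u + 1] - 1] >= 10 ==> arr[p + 3] == 3*buf[u + 1] + 3*p - 15) && 9*buf[u + 1] + 4*k > 21))
The weakest precondition is ((p >= 1 ==> 3*c >= 7) ==> 9*buf[u + 1] + k > 30) && ((!(p >= 1 ==> 3*c >= 7)) ==> ((3*arr[buf[u + 1] - 1] >= 10 ==> arr[p + 3] == 3*buf[u + 1] + 3*p - 15) && 9*buf[u + 1] + 4*k > 21)).
Check whether ((p >= 1 ==> 3*c >= 7) ==> 9*buf[6] + k > 30) && ((!(p >= 1 ==> 3*c >= 7)) ==> ((3*arr[buf[6] - 1] >= 10 ==> arr[p + 3] == 3*buf[6] + 3*p - 15) && 9*buf[6] + 4*k > 21)) && u == 5 implies it.
Every state satisfying the precondition satisfies the weakest precondition: the implication holds.
Answer: valid


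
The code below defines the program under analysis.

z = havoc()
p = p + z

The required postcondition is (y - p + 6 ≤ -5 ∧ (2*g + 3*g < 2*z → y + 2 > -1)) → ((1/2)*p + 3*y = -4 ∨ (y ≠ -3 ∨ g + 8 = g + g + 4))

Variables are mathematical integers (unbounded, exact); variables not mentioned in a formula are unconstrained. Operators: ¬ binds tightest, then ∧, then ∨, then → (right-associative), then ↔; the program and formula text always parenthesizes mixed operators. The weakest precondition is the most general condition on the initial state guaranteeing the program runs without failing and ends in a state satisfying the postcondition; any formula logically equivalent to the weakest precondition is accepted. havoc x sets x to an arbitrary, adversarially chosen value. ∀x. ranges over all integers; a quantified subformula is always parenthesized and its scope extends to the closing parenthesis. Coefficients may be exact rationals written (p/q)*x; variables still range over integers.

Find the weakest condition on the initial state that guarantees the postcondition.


Working backward. After the program, the postcondition (y - p + 6 ≤ -5 ∧ (2*g + 3*g < 2*z → y + 2 > -1)) → ((1/2)*p + 3*y = -4 ∨ (y ≠ -3 ∨ g + 8 = g + g + 4)) must hold; in canonical form it is (y ≤ p - 11 ∧ (5*g < 2*z → y > -3)) → ((1/2)*p + 3*y = -4 ∨ y ≠ -3 ∨ g = 4).
Before p := p + z: (y ≤ p + z - 11 ∧ (5*g < 2*z → y > -3)) → ((1/2)*p + 3*y + (1/2)*z = -4 ∨ y ≠ -3 ∨ g = 4)
Before havoc z: ∀z_1. ((y ≤ p + z_1 - 11 ∧ (5*g < 2*z_1 → y > -3)) → ((1/2)*p + 3*y + (1/2)*z_1 = -4 ∨ y ≠ -3 ∨ g = 4))
Answer: WP = ∀z_1. ((y ≤ p + z_1 - 11 ∧ (5*g < 2*z_1 → y > -3)) → ((1/2)*p + 3*y + (1/2)*z_1 = -4 ∨ y ≠ -3 ∨ g = 4))


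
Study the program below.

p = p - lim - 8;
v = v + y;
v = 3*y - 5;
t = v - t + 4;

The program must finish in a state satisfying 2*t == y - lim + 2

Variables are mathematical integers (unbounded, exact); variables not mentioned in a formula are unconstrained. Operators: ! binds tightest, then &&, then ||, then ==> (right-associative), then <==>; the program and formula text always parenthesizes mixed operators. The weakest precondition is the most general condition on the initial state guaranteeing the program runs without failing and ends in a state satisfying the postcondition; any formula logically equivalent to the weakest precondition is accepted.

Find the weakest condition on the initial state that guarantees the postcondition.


Working backward. After the program, the postcondition 2*t == y - lim + 2 must hold; in canonical form it is lim + 2*t == y + 2.
Before t := v - t + 4: lim + 2*v == 2*t + y - 6
Before v := 3*y - 5: lim + 5*y == 2*t + 4
Before v := v + y: lim + 5*y == 2*t + 4
Before p := p - lim - 8: lim + 5*y == 2*t + 4
Answer: WP = lim + 5*y == 2*t + 4


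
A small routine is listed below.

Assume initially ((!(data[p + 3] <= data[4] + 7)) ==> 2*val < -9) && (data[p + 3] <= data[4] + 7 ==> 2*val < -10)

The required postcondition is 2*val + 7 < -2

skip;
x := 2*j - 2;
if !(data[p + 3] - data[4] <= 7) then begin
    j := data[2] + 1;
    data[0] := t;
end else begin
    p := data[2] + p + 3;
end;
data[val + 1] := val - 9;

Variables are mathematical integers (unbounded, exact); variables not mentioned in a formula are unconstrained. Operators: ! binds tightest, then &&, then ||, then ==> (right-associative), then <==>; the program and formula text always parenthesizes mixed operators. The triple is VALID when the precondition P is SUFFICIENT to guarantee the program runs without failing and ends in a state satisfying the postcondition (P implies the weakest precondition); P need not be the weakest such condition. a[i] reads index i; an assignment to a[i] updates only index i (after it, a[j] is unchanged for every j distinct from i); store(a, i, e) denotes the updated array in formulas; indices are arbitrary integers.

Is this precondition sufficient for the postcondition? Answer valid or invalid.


Working backward. After the program, the postcondition 2*val + 7 < -2 must hold; in canonical form it is 2*val < -9.
Before data[val + 1] := val - 9: 2*val < -9
Then branch requires 2*val < -9; else branch requires 2*val < -9.
Before the if: ((!(data[p + 3] <= data[4] + 7)) ==> 2*val < -9) && (data[p + 3] <= data[4] + 7 ==> 2*val < -9)
Before x := 2*j - 2: ((!(data[p + 3] <= data[4] + 7)) ==> 2*val < -9) && (data[p + 3] <= data[4] + 7 ==> 2*val < -9)
Before skip: ((!(data[p + 3] <= data[4] + 7)) ==> 2*val < -9) && (data[p + 3] <= data[4] + 7 ==> 2*val < -9)
The weakest precondition is ((!(data[p + 3] <= data[4] + 7)) ==> 2*val < -9) && (data[p + 3] <= data[4] + 7 ==> 2*val < -9).
Check whether ((!(data[p + 3] <= data[4] + 7)) ==> 2*val < -9) && (data[p + 3] <= data[4] + 7 ==> 2*val < -10) implies it.
Every state satisfying the precondition satisfies the weakest precondition: the implication holds.
Answer: valid


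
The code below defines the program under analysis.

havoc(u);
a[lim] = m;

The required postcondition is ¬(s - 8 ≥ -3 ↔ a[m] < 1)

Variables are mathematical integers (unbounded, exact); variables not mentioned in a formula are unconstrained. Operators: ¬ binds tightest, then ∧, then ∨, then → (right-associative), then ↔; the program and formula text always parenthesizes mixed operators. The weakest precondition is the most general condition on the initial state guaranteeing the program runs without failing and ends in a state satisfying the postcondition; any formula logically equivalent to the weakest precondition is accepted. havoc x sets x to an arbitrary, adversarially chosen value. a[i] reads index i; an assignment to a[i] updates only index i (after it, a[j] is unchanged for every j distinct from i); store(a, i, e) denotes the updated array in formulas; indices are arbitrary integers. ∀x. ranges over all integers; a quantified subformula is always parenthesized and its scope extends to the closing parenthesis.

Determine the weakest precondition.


Working backward. After the program, the postcondition ¬(s - 8 ≥ -3 ↔ a[m] < 1) must hold; in canonical form it is ¬(s ≥ 5 ↔ a[m] < 1).
Before a[lim] := m: ¬(s ≥ 5 ↔ store(a, lim, m)[m] < 1)
Before havoc u: ¬(s ≥ 5 ↔ store(a, lim, m)[m] < 1)
Answer: WP = ¬(s ≥ 5 ↔ store(a, lim, m)[m] < 1)


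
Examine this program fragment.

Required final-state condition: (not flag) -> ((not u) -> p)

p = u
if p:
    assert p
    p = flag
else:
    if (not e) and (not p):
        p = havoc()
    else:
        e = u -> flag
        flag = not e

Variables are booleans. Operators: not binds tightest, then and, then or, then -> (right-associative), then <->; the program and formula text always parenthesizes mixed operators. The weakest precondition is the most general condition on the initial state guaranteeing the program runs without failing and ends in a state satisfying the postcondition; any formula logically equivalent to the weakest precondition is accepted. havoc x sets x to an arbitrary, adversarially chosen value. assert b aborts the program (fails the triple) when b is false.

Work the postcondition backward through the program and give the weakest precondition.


Working backward. After the program, (not flag) -> ((not u) -> p) must hold.
Then branch requires p and ((not flag) -> ((not u) -> flag)); else branch requires (((not e) and (not p)) -> ((not flag) -> u)) and ((not ((not e) and (not p))) -> ((u -> flag) -> ((not u) -> p))).
Before the if: (p -> (p and ((not flag) -> ((not u) -> flag)))) and ((not p) -> ((((not e) and (not p)) -> ((not flag) -> u)) and ((not ((not e) and (not p))) -> ((u -> flag) -> ((not u) -> p)))))
Before p := u: (u -> (u and ((not flag) -> ((not u) -> flag)))) and ((not u) -> ((((not e) and (not u)) -> ((not flag) -> u)) and ((not ((not e) and (not u))) -> ((u -> flag) -> ((not u) -> u)))))
Answer: WP = (u -> (u and ((not flag) -> ((not u) -> flag)))) and ((not u) -> ((((not e) and (not u)) -> ((not flag) -> u)) and ((not ((not e) and (not u))) -> ((u -> flag) -> ((not u) -> u)))))


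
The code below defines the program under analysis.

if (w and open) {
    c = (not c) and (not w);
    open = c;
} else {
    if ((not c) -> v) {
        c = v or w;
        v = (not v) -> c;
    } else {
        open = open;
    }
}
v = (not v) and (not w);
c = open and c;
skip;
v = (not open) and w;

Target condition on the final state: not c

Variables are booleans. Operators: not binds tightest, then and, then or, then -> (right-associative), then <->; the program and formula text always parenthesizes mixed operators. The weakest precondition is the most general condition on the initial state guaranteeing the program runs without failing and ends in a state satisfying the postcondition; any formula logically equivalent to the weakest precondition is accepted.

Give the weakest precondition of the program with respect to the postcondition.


Working backward. After the program, not c must hold.
Before v := (not open) and w: not c
Before skip: not c
Before c := open and c: not (open and c)
Before v := (not v) and (not w): not (open and c)
Then branch requires not ((not c) and (not w)); else branch requires (((not c) -> v) -> (not (open and (v or w)))) and ((not ((not c) -> v)) -> (not (open and c))).
Before the if: ((w and open) -> (not ((not c) and (not w)))) and ((not (w and open)) -> ((((not c) -> v) -> (not (open and (v or w)))) and ((not ((not c) -> v)) -> (not (open and c)))))
Answer: WP = ((w and open) -> (not ((not c) and (not w)))) and ((not (w and open)) -> ((((not c) -> v) -> (not (open and (v or w)))) and ((not ((not c) -> v)) -> (not (open and c)))))


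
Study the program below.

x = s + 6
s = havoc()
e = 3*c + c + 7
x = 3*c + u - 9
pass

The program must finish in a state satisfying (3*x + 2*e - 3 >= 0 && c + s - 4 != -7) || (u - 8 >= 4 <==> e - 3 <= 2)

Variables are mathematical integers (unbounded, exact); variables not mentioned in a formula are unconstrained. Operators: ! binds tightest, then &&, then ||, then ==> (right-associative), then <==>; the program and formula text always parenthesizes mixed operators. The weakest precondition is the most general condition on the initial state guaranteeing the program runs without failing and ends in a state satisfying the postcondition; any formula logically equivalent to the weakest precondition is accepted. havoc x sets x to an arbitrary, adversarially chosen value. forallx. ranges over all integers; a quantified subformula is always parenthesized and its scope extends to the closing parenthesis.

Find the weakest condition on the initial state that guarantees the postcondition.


Working backward. After the program, the postcondition (3*x + 2*e - 3 >= 0 && c + s - 4 != -7) || (u - 8 >= 4 <==> e - 3 <= 2) must hold; in canonical form it is (2*e + 3*x >= 3 && c + s != -3) || (u >= 12 <==> e <= 5).
Before skip: (2*e + 3*x >= 3 && c + s != -3) || (u >= 12 <==> e <= 5)
Before x := 3*c + u - 9: (9*c + 2*e + 3*u >= 30 && c + s != -3) || (u >= 12 <==> e <= 5)
Before e := 3*c + c + 7: (17*c + 3*u >= 16 && c + s != -3) || (u >= 12 <==> 4*c <= -2)
Before havoc s: forall s_1. ((17*c + 3*u >= 16 && c + s_1 != -3) || (u >= 12 <==> 4*c <= -2))
Before x := s + 6: forall s_1. ((17*c + 3*u >= 16 && c + s_1 != -3) || (u >= 12 <==> 4*c <= -2))
Answer: WP = forall s_1. ((17*c + 3*u >= 16 && c + s_1 != -3) || (u >= 12 <==> 4*c <= -2))


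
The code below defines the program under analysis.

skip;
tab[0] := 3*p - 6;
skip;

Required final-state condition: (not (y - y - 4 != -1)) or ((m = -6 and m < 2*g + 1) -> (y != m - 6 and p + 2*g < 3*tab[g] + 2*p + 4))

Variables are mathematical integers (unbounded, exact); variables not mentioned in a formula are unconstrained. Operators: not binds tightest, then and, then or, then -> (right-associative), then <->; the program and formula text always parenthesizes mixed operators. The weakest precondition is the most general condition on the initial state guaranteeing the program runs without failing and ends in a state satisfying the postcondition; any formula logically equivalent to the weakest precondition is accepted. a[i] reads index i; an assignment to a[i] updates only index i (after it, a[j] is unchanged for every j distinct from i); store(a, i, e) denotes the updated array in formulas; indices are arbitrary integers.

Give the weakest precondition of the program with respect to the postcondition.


Working backward. After the program, the postcondition (not (y - y - 4 != -1)) or ((m = -6 and m < 2*g + 1) -> (y != m - 6 and p + 2*g < 3*tab[g] + 2*p + 4)) must hold; in canonical form it is (m = -6 and m < 2*g + 1) -> (y != m - 6 and 2*g < 3*tab[g] + p + 4).
Before skip: (m = -6 and m < 2*g + 1) -> (y != m - 6 and 2*g < 3*tab[g] + p + 4)
Before tab[0] := 3*p - 6: (m = -6 and m < 2*g + 1) -> (y != m - 6 and 2*g < 3*store(tab, 0, 3*p - 6)[g] + p + 4)
Before skip: (m = -6 and m < 2*g + 1) -> (y != m - 6 and 2*g < 3*store(tab, 0, 3*p - 6)[g] + p + 4)
Answer: WP = (m = -6 and m < 2*g + 1) -> (y != m - 6 and 2*g < 3*store(tab, 0, 3*p - 6)[g] + p + 4)


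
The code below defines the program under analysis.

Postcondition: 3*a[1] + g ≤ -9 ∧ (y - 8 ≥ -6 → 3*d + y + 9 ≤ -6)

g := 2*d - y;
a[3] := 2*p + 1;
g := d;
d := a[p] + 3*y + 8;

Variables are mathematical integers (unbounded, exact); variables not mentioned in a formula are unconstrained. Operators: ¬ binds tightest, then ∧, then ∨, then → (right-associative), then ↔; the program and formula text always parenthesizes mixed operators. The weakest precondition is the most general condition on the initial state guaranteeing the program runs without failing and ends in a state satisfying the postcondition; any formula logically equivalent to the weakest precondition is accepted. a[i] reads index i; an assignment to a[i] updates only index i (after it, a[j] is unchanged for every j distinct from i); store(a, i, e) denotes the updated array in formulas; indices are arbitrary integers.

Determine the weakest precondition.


Working backward. After the program, the postcondition 3*a[1] + g ≤ -9 ∧ (y - 8 ≥ -6 → 3*d + y + 9 ≤ -6) must hold; in canonical form it is 3*a[1] + g ≤ -9 ∧ (y ≥ 2 → 3*d + y ≤ -15).
Before d := a[p] + 3*y + 8: 3*a[1] + g ≤ -9 ∧ (y ≥ 2 → 3*a[p] + 10*y ≤ -39)
Before g := d: 3*a[1] + d ≤ -9 ∧ (y ≥ 2 → 3*a[p] + 10*y ≤ -39)
Before a[3] := 2*p + 1: 3*a[1] + d ≤ -9 ∧ (y ≥ 2 → 3*store(a, 3, 2*p + 1)[p] + 10*y ≤ -39)
Before g := 2*d - y: 3*a[1] + d ≤ -9 ∧ (y ≥ 2 → 3*store(a, 3, 2*p + 1)[p] + 10*y ≤ -39)
Answer: WP = 3*a[1] + d ≤ -9 ∧ (y ≥ 2 → 3*store(a, 3, 2*p + 1)[p] + 10*y ≤ -39)


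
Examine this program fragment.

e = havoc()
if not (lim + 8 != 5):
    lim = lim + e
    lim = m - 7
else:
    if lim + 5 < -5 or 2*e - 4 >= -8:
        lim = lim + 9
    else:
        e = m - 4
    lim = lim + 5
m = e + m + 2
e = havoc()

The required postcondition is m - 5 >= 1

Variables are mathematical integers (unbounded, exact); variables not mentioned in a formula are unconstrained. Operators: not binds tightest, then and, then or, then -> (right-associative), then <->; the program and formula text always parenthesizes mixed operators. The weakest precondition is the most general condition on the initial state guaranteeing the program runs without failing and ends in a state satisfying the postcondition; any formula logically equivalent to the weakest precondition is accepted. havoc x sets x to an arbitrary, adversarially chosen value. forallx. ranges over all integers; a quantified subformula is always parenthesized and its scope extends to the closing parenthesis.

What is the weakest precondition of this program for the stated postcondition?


Working backward. After the program, the postcondition m - 5 >= 1 must hold; in canonical form it is m >= 6.
Before havoc e: m >= 6
Before m := e + m + 2: e + m >= 4
Then branch requires e + m >= 4; else branch requires ((lim < -10 or 2*e >= -4) -> e + m >= 4) and ((not (lim < -10 or 2*e >= -4)) -> 2*m >= 8).
Before the if: ((not (lim != -3)) -> e + m >= 4) and (lim != -3 -> (((lim < -10 or 2*e >= -4) -> e + m >= 4) and ((not (lim < -10 or 2*e >= -4)) -> 2*m >= 8)))
Before havoc e: forall e_1. (((not (lim != -3)) -> e_1 + m >= 4) and (lim != -3 -> (((lim < -10 or 2*e_1 >= -4) -> e_1 + m >= 4) and ((not (lim < -10 or 2*e_1 >= -4)) -> 2*m >= 8))))
Answer: WP = forall e_1. (((not (lim != -3)) -> e_1 + m >= 4) and (lim != -3 -> (((lim < -10 or 2*e_1 >= -4) -> e_1 + m >= 4) and ((not (lim < -10 or 2*e_1 >= -4)) -> 2*m >= 8))))


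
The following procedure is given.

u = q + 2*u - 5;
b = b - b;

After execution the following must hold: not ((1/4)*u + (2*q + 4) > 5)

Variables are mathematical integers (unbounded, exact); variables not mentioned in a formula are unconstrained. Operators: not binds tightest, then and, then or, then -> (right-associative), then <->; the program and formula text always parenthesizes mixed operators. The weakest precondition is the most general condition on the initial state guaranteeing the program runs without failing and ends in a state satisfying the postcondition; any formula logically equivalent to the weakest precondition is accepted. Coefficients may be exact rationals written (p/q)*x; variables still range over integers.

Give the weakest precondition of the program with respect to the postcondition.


Working backward. After the program, the postcondition not ((1/4)*u + (2*q + 4) > 5) must hold; in canonical form it is not (2*q + (1/4)*u > 1).
Before b := b - b: not (2*q + (1/4)*u > 1)
Before u := q + 2*u - 5: not ((9/4)*q + (1/2)*u > 9/4)
Answer: WP = not ((9/4)*q + (1/2)*u > 9/4)


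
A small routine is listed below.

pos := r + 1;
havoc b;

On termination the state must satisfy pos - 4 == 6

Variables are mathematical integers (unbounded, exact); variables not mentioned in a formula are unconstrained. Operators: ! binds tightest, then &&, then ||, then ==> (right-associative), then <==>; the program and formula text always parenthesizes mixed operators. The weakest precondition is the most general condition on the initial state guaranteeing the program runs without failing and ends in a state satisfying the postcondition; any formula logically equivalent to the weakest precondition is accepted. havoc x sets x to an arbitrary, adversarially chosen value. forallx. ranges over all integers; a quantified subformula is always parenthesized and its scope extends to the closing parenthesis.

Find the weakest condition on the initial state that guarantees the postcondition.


Working backward. After the program, the postcondition pos - 4 == 6 must hold; in canonical form it is pos == 10.
Before havoc b: pos == 10
Before pos := r + 1: r == 9
Answer: WP = r == 9


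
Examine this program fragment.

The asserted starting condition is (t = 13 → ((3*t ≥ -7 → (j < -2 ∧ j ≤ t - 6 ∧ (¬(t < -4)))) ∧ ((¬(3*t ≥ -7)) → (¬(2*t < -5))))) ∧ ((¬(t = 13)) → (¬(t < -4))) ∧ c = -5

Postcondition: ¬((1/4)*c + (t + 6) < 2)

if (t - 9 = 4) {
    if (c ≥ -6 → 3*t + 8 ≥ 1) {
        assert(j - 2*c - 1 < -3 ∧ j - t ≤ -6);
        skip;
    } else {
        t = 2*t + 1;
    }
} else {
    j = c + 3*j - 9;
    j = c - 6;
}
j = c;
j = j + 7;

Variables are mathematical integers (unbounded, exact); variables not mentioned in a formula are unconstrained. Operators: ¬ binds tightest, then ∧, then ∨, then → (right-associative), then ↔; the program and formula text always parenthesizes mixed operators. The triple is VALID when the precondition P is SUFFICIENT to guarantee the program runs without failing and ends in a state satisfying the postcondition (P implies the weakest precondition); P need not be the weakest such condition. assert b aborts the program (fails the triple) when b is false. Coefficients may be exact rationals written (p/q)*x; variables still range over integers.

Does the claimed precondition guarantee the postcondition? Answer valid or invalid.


Working backward. After the program, the postcondition ¬((1/4)*c + (t + 6) < 2) must hold; in canonical form it is ¬((1/4)*c + t < -4).
Before j := j + 7: ¬((1/4)*c + t < -4)
Before j := c: ¬((1/4)*c + t < -4)
Then branch requires ((c ≥ -6 → 3*t ≥ -7) → (j < 2*c - 2 ∧ j ≤ t - 6 ∧ (¬((1/4)*c + t < -4)))) ∧ ((¬(c ≥ -6 → 3*t ≥ -7)) → (¬((1/4)*c + 2*t < -5))); else branch requires ¬((1/4)*c + t < -4).
Before the if: (t = 13 → (((c ≥ -6 → 3*t ≥ -7) → (j < 2*c - 2 ∧ j ≤ t - 6 ∧ (¬((1/4)*c + t < -4)))) ∧ ((¬(c ≥ -6 → 3*t ≥ -7)) → (¬((1/4)*c + 2*t < -5))))) ∧ ((¬(t = 13)) → (¬((1/4)*c + t < -4)))
The weakest precondition is (t = 13 → (((c ≥ -6 → 3*t ≥ -7) → (j < 2*c - 2 ∧ j ≤ t - 6 ∧ (¬((1/4)*c + t < -4)))) ∧ ((¬(c ≥ -6 → 3*t ≥ -7)) → (¬((1/4)*c + 2*t < -5))))) ∧ ((¬(t = 13)) → (¬((1/4)*c + t < -4))).
Check whether (t = 13 → ((3*t ≥ -7 → (j < -2 ∧ j ≤ t - 6 ∧ (¬(t < -4)))) ∧ ((¬(3*t ≥ -7)) → (¬(2*t < -5))))) ∧ ((¬(t = 13)) → (¬(t < -4))) ∧ c = -5 implies it.
Countermodel: at the initial state c = -5, j = -13, t = -3, the precondition holds but the weakest precondition fails.
Answer: invalid


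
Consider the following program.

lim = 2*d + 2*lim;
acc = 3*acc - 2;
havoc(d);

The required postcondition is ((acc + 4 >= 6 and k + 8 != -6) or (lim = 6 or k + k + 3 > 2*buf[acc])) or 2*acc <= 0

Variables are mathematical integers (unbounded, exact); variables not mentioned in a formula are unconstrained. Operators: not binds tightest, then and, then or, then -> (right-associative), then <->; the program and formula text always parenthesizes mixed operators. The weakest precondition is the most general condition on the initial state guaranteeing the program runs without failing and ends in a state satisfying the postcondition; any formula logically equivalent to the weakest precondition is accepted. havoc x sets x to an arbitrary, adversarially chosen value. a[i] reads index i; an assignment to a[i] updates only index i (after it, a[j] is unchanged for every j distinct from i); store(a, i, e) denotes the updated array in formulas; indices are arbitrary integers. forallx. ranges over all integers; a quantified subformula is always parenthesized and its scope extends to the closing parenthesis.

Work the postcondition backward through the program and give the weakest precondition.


Working backward. After the program, the postcondition ((acc + 4 >= 6 and k + 8 != -6) or (lim = 6 or k + k + 3 > 2*buf[acc])) or 2*acc <= 0 must hold; in canonical form it is (acc >= 2 and k != -14) or lim = 6 or 2*k > 2*buf[acc] - 3 or 2*acc <= 0.
Before havoc d: (acc >= 2 and k != -14) or lim = 6 or 2*k > 2*buf[acc] - 3 or 2*acc <= 0
Before acc := 3*acc - 2: (3*acc >= 4 and k != -14) or lim = 6 or 2*k > 2*buf[3*acc - 2] - 3 or 6*acc <= 4
Before lim := 2*d + 2*lim: (3*acc >= 4 and k != -14) or 2*d + 2*lim = 6 or 2*k > 2*buf[3*acc - 2] - 3 or 6*acc <= 4
Answer: WP = (3*acc >= 4 and k != -14) or 2*d + 2*lim = 6 or 2*k > 2*buf[3*acc - 2] - 3 or 6*acc <= 4


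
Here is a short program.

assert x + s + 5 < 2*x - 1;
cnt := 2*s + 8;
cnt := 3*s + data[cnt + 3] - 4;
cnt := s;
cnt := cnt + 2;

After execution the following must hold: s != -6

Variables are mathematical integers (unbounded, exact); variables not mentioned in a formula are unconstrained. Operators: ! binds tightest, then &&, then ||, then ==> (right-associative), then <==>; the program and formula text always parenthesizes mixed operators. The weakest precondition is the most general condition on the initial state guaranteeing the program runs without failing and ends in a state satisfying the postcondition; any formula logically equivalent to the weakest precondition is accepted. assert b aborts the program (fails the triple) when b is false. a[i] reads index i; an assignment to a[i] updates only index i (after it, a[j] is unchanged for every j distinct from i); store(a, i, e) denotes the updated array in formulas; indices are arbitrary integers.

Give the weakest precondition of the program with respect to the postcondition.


Working backward. After the program, s != -6 must hold.
Before cnt := cnt + 2: s != -6
Before cnt := s: s != -6
Before cnt := 3*s + data[cnt + 3] - 4: s != -6
Before cnt := 2*s + 8: s != -6
Before assert x + s + 5 < 2*x - 1: s < x - 6 && s != -6
Answer: WP = s < x - 6 && s != -6


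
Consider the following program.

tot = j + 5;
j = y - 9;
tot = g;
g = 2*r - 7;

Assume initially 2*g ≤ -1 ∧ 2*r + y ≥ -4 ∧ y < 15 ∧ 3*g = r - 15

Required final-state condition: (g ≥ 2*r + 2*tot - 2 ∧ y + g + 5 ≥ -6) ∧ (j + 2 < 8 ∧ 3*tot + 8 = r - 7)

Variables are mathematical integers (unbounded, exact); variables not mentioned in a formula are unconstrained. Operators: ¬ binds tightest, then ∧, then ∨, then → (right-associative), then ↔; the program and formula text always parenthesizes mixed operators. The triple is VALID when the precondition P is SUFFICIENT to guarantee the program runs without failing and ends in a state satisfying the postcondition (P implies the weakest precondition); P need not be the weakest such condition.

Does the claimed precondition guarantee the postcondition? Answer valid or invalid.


Working backward. After the program, the postcondition (g ≥ 2*r + 2*tot - 2 ∧ y + g + 5 ≥ -6) ∧ (j + 2 < 8 ∧ 3*tot + 8 = r - 7) must hold; in canonical form it is g ≥ 2*r + 2*tot - 2 ∧ g + y ≥ -11 ∧ j < 6 ∧ 3*tot = r - 15.
Before g := 2*r - 7: 2*tot ≤ -5 ∧ 2*r + y ≥ -4 ∧ j < 6 ∧ 3*tot = r - 15
Before tot := g: 2*g ≤ -5 ∧ 2*r + y ≥ -4 ∧ j < 6 ∧ 3*g = r - 15
Before j := y - 9: 2*g ≤ -5 ∧ 2*r + y ≥ -4 ∧ y < 15 ∧ 3*g = r - 15
Before tot := j + 5: 2*g ≤ -5 ∧ 2*r + y ≥ -4 ∧ y < 15 ∧ 3*g = r - 15
The weakest precondition is 2*g ≤ -5 ∧ 2*r + y ≥ -4 ∧ y < 15 ∧ 3*g = r - 15.
Check whether 2*g ≤ -1 ∧ 2*r + y ≥ -4 ∧ y < 15 ∧ 3*g = r - 15 implies it.
Countermodel: at the initial state g = -1, r = 12, y = 0, the precondition holds but the weakest precondition fails.
Answer: invalid


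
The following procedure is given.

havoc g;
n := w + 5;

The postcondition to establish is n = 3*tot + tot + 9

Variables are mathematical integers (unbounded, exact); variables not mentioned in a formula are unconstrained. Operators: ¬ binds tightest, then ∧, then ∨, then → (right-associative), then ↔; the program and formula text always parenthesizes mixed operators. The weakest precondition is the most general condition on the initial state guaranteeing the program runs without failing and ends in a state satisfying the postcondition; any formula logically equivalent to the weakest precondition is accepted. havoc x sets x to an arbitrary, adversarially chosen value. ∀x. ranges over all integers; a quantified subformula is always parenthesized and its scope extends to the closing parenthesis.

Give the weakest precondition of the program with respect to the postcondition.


Working backward. After the program, the postcondition n = 3*tot + tot + 9 must hold; in canonical form it is n = 4*tot + 9.
Before n := w + 5: w = 4*tot + 4
Before havoc g: w = 4*tot + 4
Answer: WP = w = 4*tot + 4


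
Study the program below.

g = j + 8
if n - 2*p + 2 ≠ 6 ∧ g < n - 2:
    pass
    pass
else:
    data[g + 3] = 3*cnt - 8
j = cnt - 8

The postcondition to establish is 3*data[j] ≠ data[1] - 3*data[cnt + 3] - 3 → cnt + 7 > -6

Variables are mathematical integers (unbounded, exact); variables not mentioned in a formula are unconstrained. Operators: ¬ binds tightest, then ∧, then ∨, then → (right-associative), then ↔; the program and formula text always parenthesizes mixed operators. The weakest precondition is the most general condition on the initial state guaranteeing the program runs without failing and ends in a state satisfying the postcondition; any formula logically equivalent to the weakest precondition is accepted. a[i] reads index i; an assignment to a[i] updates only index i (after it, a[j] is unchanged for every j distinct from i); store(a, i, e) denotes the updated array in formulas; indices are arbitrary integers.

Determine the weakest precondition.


Working backward. After the program, the postcondition 3*data[j] ≠ data[1] - 3*data[cnt + 3] - 3 → cnt + 7 > -6 must hold; in canonical form it is 3*data[cnt + 3] + 3*data[j] ≠ data[1] - 3 → cnt > -13.
Before j := cnt - 8: 3*data[cnt + 3] + 3*data[cnt - 8] ≠ data[1] - 3 → cnt > -13
Then branch requires 3*data[cnt + 3] + 3*data[cnt - 8] ≠ data[1] - 3 → cnt > -13; else branch requires 3*store(data, g + 3, 3*cnt - 8)[cnt + 3] + 3*store(data, g + 3, 3*cnt - 8)[cnt - 8] ≠ store(data, g + 3, 3*cnt - 8)[1] - 3 → cnt > -13.
Before the if: ((n ≠ 2*p + 4 ∧ g < n - 2) → (3*data[cnt + 3] + 3*data[cnt - 8] ≠ data[1] - 3 → cnt > -13)) ∧ ((¬(n ≠ 2*p + 4 ∧ g < n - 2)) → (3*store(data, g + 3, 3*cnt - 8)[cnt + 3] + 3*store(data, g + 3, 3*cnt - 8)[cnt - 8] ≠ store(data, g + 3, 3*cnt - 8)[1] - 3 → cnt > -13))
Before g := j + 8: ((n ≠ 2*p + 4 ∧ j < n - 10) → (3*data[cnt + 3] + 3*data[cnt - 8] ≠ data[1] - 3 → cnt > -13)) ∧ ((¬(n ≠ 2*p + 4 ∧ j < n - 10)) → (3*store(data, j + 11, 3*cnt - 8)[cnt + 3] + 3*store(data, j + 11, 3*cnt - 8)[cnt - 8] ≠ store(data, j + 11, 3*cnt - 8)[1] - 3 → cnt > -13))
Answer: WP = ((n ≠ 2*p + 4 ∧ j < n - 10) → (3*data[cnt + 3] + 3*data[cnt - 8] ≠ data[1] - 3 → cnt > -13)) ∧ ((¬(n ≠ 2*p + 4 ∧ j < n - 10)) → (3*store(data, j + 11, 3*cnt - 8)[cnt + 3] + 3*store(data, j + 11, 3*cnt - 8)[cnt - 8] ≠ store(data, j + 11, 3*cnt - 8)[1] - 3 → cnt > -13))


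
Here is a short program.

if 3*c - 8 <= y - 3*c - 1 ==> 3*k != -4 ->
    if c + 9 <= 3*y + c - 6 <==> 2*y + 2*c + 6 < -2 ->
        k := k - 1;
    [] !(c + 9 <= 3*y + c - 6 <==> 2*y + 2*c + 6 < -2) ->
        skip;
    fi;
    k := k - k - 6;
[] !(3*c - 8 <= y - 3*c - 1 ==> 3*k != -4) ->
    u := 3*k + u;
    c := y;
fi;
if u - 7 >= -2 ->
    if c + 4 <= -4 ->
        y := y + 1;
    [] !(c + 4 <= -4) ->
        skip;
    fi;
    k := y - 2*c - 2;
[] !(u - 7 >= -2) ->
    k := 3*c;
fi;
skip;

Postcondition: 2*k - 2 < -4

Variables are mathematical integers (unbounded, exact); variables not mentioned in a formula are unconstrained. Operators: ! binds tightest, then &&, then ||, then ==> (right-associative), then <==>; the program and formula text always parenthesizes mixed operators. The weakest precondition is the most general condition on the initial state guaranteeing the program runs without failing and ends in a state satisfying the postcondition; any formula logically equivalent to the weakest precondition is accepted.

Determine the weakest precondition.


Working backward. After the program, the postcondition 2*k - 2 < -4 must hold; in canonical form it is 2*k < -2.
Before skip: 2*k < -2
Then branch requires (c <= -8 ==> 2*y < 4*c) && ((!(c <= -8)) ==> 2*y < 4*c + 2); else branch requires 6*c < -2.
Before the if: (u >= 5 ==> ((c <= -8 ==> 2*y < 4*c) && ((!(c <= -8)) ==> 2*y < 4*c + 2))) && ((!(u >= 5)) ==> 6*c < -2)
Then branch requires ((3*y >= 15 <==> 2*c + 2*y < -8) ==> ((u >= 5 ==> ((c <= -8 ==> 2*y < 4*c) && ((!(c <= -8)) ==> 2*y < 4*c + 2))) && ((!(u >= 5)) ==> 6*c < -2))) && ((!(3*y >= 15 <==> 2*c + 2*y < -8)) ==> ((u >= 5 ==> ((c <= -8 ==> 2*y < 4*c) && ((!(c <= -8)) ==> 2*y < 4*c + 2))) && ((!(u >= 5)) ==> 6*c < -2))); else branch requires (3*k + u >= 5 ==> ((y <= -8 ==> 2*y > 0) && ((!(y <= -8)) ==> 2*y > -2))) && ((!(3*k + u >= 5)) ==> 6*y < -2).
Before the if: ((6*c <= y + 7 ==> 3*k != -4) ==> (((3*y >= 15 <==> 2*c + 2*y < -8) ==> ((u >= 5 ==> ((c <= -8 ==> 2*y < 4*c) && ((!(c <= -8)) ==> 2*y < 4*c + 2))) && ((!(u >= 5)) ==> 6*c < -2))) && ((!(3*y >= 15 <==> 2*c + 2*y < -8)) ==> ((u >= 5 ==> ((c <= -8 ==> 2*y < 4*c) && ((!(c <= -8)) ==> 2*y < 4*c + 2))) && ((!(u >= 5)) ==> 6*c < -2))))) && ((!(6*c <= y + 7 ==> 3*k != -4)) ==> ((3*k + u >= 5 ==> ((y <= -8 ==> 2*y > 0) && ((!(y <= -8)) ==> 2*y > -2))) && ((!(3*k + u >= 5)) ==> 6*y < -2)))
Answer: WP = ((6*c <= y + 7 ==> 3*k != -4) ==> (((3*y >= 15 <==> 2*c + 2*y < -8) ==> ((u >= 5 ==> ((c <= -8 ==> 2*y < 4*c) && ((!(c <= -8)) ==> 2*y < 4*c + 2))) && ((!(u >= 5)) ==> 6*c < -2))) && ((!(3*y >= 15 <==> 2*c + 2*y < -8)) ==> ((u >= 5 ==> ((c <= -8 ==> 2*y < 4*c) && ((!(c <= -8)) ==> 2*y < 4*c + 2))) && ((!(u >= 5)) ==> 6*c < -2))))) && ((!(6*c <= y + 7 ==> 3*k != -4)) ==> ((3*k + u >= 5 ==> ((y <= -8 ==> 2*y > 0) && ((!(y <= -8)) ==> 2*y > -2))) && ((!(3*k + u >= 5)) ==> 6*y < -2)))
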